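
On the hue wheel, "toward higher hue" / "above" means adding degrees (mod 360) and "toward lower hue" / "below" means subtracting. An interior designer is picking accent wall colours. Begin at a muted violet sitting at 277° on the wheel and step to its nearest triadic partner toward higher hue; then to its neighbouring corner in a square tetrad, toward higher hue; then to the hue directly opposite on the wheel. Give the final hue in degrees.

+120° (triadic ↑): 277 + 120 = 397 → 397 − 360 = 37°
+90° (square ↑): 37 + 90 = 127°
+180° (complement): 127 + 180 = 307°

307°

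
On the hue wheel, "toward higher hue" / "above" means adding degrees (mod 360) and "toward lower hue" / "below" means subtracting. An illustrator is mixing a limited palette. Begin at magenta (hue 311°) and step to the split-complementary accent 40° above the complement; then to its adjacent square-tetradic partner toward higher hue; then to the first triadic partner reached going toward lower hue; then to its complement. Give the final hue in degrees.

321°

311 + 220 = 531 → 531 − 360 = 171°   (split-comp 40° ↑)
171 + 90 = 261°   (square ↑)
261 − 120 = 141°   (triadic ↓)
141 + 180 = 321°   (complement)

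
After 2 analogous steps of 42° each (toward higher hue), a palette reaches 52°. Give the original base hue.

2 steps of 42° (toward higher hue) give a net shift of +84°.
Start = end − shift: 52 − 84 = -32 → -32 + 360 = 328°

328°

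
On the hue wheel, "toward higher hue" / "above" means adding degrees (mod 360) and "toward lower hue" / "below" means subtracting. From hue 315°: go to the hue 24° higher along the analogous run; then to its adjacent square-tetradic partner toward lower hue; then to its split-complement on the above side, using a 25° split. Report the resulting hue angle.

analog 24° ↑ +24°: 315 + 24 = 339°
square ↓ −90°: 339 − 90 = 249°
split-comp 25° ↑ +205°: 249 + 205 = 454 → 454 − 360 = 94°

94°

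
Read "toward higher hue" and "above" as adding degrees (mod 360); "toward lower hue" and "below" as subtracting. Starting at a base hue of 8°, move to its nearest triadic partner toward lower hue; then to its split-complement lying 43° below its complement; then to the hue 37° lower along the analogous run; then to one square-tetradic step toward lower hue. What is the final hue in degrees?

triadic ↓ −120°: 8 − 120 = -112 → -112 + 360 = 248°
split-comp 43° ↓ +137°: 248 + 137 = 385 → 385 − 360 = 25°
analog 37° ↓ −37°: 25 − 37 = -12 → -12 + 360 = 348°
square ↓ −90°: 348 − 90 = 258°

258°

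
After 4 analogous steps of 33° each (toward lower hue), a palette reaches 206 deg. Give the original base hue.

338°

4 steps of 33° (toward lower hue) give a net shift of −132°.
Start = end − shift: 206 + 132 = 338°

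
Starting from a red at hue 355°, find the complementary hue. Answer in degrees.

355 + 180 = 535 → 535 − 360 = 175°

175°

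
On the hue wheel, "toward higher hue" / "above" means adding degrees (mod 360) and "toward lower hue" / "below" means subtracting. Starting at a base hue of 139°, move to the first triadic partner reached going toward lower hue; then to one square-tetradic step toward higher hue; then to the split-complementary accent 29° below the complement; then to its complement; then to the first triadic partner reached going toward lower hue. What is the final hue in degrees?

320°

139 − 120 = 19°   (triadic ↓)
19 + 90 = 109°   (square ↑)
109 + 151 = 260°   (split-comp 29° ↓)
260 + 180 = 440 → 440 − 360 = 80°   (complement)
80 − 120 = -40 → -40 + 360 = 320°   (triadic ↓)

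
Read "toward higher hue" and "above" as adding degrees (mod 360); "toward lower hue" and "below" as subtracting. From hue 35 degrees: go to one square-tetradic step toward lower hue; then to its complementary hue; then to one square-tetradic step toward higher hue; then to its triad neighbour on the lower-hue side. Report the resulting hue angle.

−90° (square ↓): 35 − 90 = -55 → -55 + 360 = 305°
+180° (complement): 305 + 180 = 485 → 485 − 360 = 125°
+90° (square ↑): 125 + 90 = 215°
−120° (triadic ↓): 215 − 120 = 95°

95°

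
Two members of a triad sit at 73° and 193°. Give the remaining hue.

313°

A triad spaces three hues 120° apart.
The full set is {73°, 193°, 313°}.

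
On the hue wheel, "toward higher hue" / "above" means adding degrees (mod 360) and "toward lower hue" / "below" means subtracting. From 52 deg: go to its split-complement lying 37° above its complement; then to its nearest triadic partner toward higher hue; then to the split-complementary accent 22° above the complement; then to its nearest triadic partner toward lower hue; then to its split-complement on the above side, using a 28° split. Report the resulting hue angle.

319°

52 + 217 = 269°   (split-comp 37° ↑)
269 + 120 = 389 → 389 − 360 = 29°   (triadic ↑)
29 + 202 = 231°   (split-comp 22° ↑)
231 − 120 = 111°   (triadic ↓)
111 + 208 = 319°   (split-comp 28° ↑)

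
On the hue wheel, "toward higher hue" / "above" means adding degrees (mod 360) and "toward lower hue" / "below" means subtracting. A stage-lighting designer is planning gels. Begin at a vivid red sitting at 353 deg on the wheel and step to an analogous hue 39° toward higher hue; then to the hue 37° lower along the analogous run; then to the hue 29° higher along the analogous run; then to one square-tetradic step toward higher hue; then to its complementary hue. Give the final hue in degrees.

294°

+39° (analog 39° ↑): 353 + 39 = 392 → 392 − 360 = 32°
−37° (analog 37° ↓): 32 − 37 = -5 → -5 + 360 = 355°
+29° (analog 29° ↑): 355 + 29 = 384 → 384 − 360 = 24°
+90° (square ↑): 24 + 90 = 114°
+180° (complement): 114 + 180 = 294°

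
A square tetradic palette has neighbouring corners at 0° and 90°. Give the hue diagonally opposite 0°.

A square tetradic scheme places four hues 90° apart; opposite corners are 180° apart.
0 + 180 = 180°

180°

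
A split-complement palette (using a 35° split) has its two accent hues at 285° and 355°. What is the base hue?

140°

The accents sit 35° either side of the complement, so the complement is their short-arc midpoint on the wheel.
Short-arc midpoint of 285° and 355°: 320°.
Base is 180° from the complement: 320 − 180 = 140°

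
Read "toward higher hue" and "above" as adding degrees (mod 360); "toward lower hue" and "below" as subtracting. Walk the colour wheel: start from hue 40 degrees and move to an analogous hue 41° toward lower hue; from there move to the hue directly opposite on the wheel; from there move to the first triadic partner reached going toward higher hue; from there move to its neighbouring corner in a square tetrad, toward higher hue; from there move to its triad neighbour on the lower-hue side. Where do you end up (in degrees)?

40 − 41 = -1 → -1 + 360 = 359°   (analog 41° ↓)
359 + 180 = 539 → 539 − 360 = 179°   (complement)
179 + 120 = 299°   (triadic ↑)
299 + 90 = 389 → 389 − 360 = 29°   (square ↑)
29 − 120 = -91 → -91 + 360 = 269°   (triadic ↓)

269°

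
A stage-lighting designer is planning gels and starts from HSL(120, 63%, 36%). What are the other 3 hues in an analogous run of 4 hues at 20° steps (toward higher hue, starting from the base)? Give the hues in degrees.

140°, 160°, 180°

Analogous hues sit every 20° along the wheel.
120 + 20 = 140°
120 + 40 = 160°
120 + 60 = 180°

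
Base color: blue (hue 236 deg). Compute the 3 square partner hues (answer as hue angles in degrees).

236 + 90 = 326°
236 + 180 = 416 → 416 − 360 = 56°
236 + 270 = 506 → 506 − 360 = 146°

326°, 56°, 146°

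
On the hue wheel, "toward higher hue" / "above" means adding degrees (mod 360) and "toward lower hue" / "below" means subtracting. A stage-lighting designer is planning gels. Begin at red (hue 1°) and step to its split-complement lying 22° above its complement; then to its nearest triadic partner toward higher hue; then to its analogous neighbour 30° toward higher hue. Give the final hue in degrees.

1 + 202 = 203°   (split-comp 22° ↑)
203 + 120 = 323°   (triadic ↑)
323 + 30 = 353°   (analog 30° ↑)

353°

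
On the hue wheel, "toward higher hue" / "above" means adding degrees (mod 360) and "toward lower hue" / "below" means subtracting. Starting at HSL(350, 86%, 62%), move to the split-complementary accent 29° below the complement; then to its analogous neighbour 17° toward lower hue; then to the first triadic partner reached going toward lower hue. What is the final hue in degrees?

+151° (split-comp 29° ↓): 350 + 151 = 501 → 501 − 360 = 141°
−17° (analog 17° ↓): 141 − 17 = 124°
−120° (triadic ↓): 124 − 120 = 4°

4°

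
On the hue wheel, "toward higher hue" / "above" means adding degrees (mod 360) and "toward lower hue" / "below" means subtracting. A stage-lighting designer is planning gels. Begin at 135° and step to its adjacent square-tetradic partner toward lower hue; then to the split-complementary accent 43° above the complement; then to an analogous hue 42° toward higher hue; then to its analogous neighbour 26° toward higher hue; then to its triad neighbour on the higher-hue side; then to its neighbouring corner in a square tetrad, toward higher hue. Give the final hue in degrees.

186°

135 − 90 = 45°   (square ↓)
45 + 223 = 268°   (split-comp 43° ↑)
268 + 42 = 310°   (analog 42° ↑)
310 + 26 = 336°   (analog 26° ↑)
336 + 120 = 456 → 456 − 360 = 96°   (triadic ↑)
96 + 90 = 186°   (square ↑)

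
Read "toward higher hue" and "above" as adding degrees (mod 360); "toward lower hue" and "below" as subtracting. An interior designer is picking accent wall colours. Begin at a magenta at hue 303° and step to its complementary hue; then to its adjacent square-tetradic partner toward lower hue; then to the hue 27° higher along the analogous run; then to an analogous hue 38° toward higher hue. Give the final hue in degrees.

+180° (complement): 303 + 180 = 483 → 483 − 360 = 123°
−90° (square ↓): 123 − 90 = 33°
+27° (analog 27° ↑): 33 + 27 = 60°
+38° (analog 38° ↑): 60 + 38 = 98°

98°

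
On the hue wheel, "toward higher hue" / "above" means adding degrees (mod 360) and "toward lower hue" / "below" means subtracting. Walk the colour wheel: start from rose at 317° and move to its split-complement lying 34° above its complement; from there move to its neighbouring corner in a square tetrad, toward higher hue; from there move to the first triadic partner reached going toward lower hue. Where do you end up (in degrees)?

141°

317 + 214 = 531 → 531 − 360 = 171°   (split-comp 34° ↑)
171 + 90 = 261°   (square ↑)
261 − 120 = 141°   (triadic ↓)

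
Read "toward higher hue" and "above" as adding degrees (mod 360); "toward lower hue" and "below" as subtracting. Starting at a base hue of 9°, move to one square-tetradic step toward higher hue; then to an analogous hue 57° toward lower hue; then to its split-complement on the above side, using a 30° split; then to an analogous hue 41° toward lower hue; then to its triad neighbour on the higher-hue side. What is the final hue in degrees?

331°

square ↑ +90°: 9 + 90 = 99°
analog 57° ↓ −57°: 99 − 57 = 42°
split-comp 30° ↑ +210°: 42 + 210 = 252°
analog 41° ↓ −41°: 252 − 41 = 211°
triadic ↑ +120°: 211 + 120 = 331°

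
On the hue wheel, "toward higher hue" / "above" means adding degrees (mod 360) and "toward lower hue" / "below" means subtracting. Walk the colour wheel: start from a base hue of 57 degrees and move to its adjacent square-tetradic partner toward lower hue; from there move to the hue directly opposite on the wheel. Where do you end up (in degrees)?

square ↓ −90°: 57 − 90 = -33 → -33 + 360 = 327°
complement +180°: 327 + 180 = 507 → 507 − 360 = 147°

147°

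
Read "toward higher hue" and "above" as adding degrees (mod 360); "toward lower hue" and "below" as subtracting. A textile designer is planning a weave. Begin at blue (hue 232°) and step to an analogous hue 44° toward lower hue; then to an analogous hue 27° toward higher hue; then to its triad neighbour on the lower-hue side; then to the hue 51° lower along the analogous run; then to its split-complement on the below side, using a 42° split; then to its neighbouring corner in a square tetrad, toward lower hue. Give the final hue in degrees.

92°

analog 44° ↓ −44°: 232 − 44 = 188°
analog 27° ↑ +27°: 188 + 27 = 215°
triadic ↓ −120°: 215 − 120 = 95°
analog 51° ↓ −51°: 95 − 51 = 44°
split-comp 42° ↓ +138°: 44 + 138 = 182°
square ↓ −90°: 182 − 90 = 92°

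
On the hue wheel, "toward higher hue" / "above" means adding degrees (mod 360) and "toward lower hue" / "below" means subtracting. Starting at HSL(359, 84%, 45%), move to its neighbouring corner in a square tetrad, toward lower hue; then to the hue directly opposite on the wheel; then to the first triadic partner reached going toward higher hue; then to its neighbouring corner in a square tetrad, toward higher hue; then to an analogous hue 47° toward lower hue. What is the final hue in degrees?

252°

359 − 90 = 269°   (square ↓)
269 + 180 = 449 → 449 − 360 = 89°   (complement)
89 + 120 = 209°   (triadic ↑)
209 + 90 = 299°   (square ↑)
299 − 47 = 252°   (analog 47° ↓)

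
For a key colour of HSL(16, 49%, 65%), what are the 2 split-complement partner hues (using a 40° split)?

Split-complementary hues sit 40° either side of the complement.
Complement of 16°: 16 + 180 = 196°
196 − 40 = 156°
196 + 40 = 236°

156° and 236°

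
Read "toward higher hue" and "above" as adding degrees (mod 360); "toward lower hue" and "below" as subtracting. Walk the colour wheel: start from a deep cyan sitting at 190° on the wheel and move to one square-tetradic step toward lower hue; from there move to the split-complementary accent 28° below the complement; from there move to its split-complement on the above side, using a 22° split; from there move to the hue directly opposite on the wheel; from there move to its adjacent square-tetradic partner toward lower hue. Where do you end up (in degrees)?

184°

square ↓ −90°: 190 − 90 = 100°
split-comp 28° ↓ +152°: 100 + 152 = 252°
split-comp 22° ↑ +202°: 252 + 202 = 454 → 454 − 360 = 94°
complement +180°: 94 + 180 = 274°
square ↓ −90°: 274 − 90 = 184°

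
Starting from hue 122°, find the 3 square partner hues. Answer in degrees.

212°, 302°, and 32°

122 + 90 = 212°
122 + 180 = 302°
122 + 270 = 392 → 392 − 360 = 32°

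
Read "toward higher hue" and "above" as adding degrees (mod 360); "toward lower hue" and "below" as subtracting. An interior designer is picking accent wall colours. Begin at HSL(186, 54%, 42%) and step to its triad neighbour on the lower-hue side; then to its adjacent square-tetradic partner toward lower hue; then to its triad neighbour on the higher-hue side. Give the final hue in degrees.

186 − 120 = 66°   (triadic ↓)
66 − 90 = -24 → -24 + 360 = 336°   (square ↓)
336 + 120 = 456 → 456 − 360 = 96°   (triadic ↑)

96°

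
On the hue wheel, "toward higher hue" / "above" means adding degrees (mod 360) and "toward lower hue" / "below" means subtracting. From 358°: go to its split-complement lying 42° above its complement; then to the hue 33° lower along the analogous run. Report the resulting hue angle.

358 + 222 = 580 → 580 − 360 = 220°   (split-comp 42° ↑)
220 − 33 = 187°   (analog 33° ↓)

187°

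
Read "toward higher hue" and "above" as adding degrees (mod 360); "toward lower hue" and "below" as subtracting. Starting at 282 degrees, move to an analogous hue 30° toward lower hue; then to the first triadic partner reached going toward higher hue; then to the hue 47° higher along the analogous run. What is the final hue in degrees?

59°

analog 30° ↓ −30°: 282 − 30 = 252°
triadic ↑ +120°: 252 + 120 = 372 → 372 − 360 = 12°
analog 47° ↑ +47°: 12 + 47 = 59°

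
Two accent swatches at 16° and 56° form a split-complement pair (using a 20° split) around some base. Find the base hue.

The accents sit 20° either side of the complement, so the complement is their short-arc midpoint on the wheel.
Short-arc midpoint of 16° and 56°: 36°.
Base is 180° from the complement: 36 − 180 = -144 → -144 + 360 = 216°

216°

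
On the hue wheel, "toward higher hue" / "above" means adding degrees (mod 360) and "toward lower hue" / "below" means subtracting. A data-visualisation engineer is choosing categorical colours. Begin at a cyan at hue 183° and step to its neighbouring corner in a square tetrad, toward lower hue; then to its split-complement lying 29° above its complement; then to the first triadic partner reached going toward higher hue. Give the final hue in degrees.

183 − 90 = 93°   (square ↓)
93 + 209 = 302°   (split-comp 29° ↑)
302 + 120 = 422 → 422 − 360 = 62°   (triadic ↑)

62°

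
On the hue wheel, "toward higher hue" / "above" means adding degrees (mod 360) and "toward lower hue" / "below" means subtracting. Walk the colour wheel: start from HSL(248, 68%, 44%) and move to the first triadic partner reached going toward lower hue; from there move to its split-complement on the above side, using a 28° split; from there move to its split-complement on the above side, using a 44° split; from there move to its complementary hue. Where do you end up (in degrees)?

248 − 120 = 128°   (triadic ↓)
128 + 208 = 336°   (split-comp 28° ↑)
336 + 224 = 560 → 560 − 360 = 200°   (split-comp 44° ↑)
200 + 180 = 380 → 380 − 360 = 20°   (complement)

20°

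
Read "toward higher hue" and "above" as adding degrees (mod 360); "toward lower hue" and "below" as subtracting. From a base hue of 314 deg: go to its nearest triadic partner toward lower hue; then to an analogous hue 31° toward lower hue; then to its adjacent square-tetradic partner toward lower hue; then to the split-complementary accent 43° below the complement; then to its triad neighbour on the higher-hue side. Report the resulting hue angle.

330°

314 − 120 = 194°   (triadic ↓)
194 − 31 = 163°   (analog 31° ↓)
163 − 90 = 73°   (square ↓)
73 + 137 = 210°   (split-comp 43° ↓)
210 + 120 = 330°   (triadic ↑)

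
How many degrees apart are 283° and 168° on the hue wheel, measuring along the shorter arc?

|283 − 168| = 115.
115 ≤ 180, so the shorter arc is 115°.

115°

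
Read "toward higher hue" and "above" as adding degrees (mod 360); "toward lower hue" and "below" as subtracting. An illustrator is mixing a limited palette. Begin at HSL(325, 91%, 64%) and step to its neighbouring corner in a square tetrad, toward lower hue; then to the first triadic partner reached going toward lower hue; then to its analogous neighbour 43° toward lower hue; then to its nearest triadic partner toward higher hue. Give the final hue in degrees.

325 − 90 = 235°   (square ↓)
235 − 120 = 115°   (triadic ↓)
115 − 43 = 72°   (analog 43° ↓)
72 + 120 = 192°   (triadic ↑)

192°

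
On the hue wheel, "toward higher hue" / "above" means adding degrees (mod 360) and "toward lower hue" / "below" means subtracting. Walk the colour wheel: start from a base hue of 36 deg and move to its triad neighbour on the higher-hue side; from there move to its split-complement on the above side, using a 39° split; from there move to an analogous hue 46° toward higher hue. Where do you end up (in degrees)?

61°

+120° (triadic ↑): 36 + 120 = 156°
+219° (split-comp 39° ↑): 156 + 219 = 375 → 375 − 360 = 15°
+46° (analog 46° ↑): 15 + 46 = 61°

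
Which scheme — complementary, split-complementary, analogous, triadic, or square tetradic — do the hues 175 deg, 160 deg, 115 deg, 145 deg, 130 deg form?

Sort the hues: 115°, 130°, 145°, 160°, 175°.
Successive gaps around the wheel: 15°, 15°, 15°, 15°, 300°.
A run of hues at equal small steps (15°) with one large closing gap is an analogous group.

analogous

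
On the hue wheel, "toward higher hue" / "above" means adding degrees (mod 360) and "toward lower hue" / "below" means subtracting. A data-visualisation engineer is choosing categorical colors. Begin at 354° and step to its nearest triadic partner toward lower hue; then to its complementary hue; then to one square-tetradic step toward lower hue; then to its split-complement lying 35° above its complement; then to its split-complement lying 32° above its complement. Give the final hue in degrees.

−120° (triadic ↓): 354 − 120 = 234°
+180° (complement): 234 + 180 = 414 → 414 − 360 = 54°
−90° (square ↓): 54 − 90 = -36 → -36 + 360 = 324°
+215° (split-comp 35° ↑): 324 + 215 = 539 → 539 − 360 = 179°
+212° (split-comp 32° ↑): 179 + 212 = 391 → 391 − 360 = 31°

31°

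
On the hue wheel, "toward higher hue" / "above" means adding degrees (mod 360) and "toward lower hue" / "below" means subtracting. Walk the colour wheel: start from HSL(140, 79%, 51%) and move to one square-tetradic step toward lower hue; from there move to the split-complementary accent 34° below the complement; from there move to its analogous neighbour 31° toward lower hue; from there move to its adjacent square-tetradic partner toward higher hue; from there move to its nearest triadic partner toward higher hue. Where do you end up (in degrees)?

15°

−90° (square ↓): 140 − 90 = 50°
+146° (split-comp 34° ↓): 50 + 146 = 196°
−31° (analog 31° ↓): 196 − 31 = 165°
+90° (square ↑): 165 + 90 = 255°
+120° (triadic ↑): 255 + 120 = 375 → 375 − 360 = 15°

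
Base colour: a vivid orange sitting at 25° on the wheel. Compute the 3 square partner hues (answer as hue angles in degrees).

115°, 205°, and 295°

A square tetradic scheme places four hues every 90°.
25 + 90 = 115°
25 + 180 = 205°
25 + 270 = 295°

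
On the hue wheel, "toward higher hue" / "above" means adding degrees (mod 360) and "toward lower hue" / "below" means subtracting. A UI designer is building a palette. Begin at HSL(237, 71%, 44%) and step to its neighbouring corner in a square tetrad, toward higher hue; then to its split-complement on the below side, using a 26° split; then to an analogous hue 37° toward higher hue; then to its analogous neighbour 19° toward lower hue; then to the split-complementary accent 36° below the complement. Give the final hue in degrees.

+90° (square ↑): 237 + 90 = 327°
+154° (split-comp 26° ↓): 327 + 154 = 481 → 481 − 360 = 121°
+37° (analog 37° ↑): 121 + 37 = 158°
−19° (analog 19° ↓): 158 − 19 = 139°
+144° (split-comp 36° ↓): 139 + 144 = 283°

283°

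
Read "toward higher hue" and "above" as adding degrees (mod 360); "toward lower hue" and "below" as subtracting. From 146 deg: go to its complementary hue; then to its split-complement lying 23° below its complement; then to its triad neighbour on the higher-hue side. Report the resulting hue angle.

243°

+180° (complement): 146 + 180 = 326°
+157° (split-comp 23° ↓): 326 + 157 = 483 → 483 − 360 = 123°
+120° (triadic ↑): 123 + 120 = 243°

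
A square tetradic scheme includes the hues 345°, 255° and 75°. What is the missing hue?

A square tetradic scheme places four hues every 90°.
The full set through 75° is {75°, 165°, 255°, 345°}.
Given {75°, 255°, 345°}, the missing hue is 165°.

165°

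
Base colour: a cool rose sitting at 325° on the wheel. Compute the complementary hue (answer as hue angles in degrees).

145°

The complement sits 180° across the wheel.
325 + 180 = 505 → 505 − 360 = 145°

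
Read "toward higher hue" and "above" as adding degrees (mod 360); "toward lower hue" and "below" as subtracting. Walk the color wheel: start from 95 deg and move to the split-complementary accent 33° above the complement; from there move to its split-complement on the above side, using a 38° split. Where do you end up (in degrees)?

95 + 213 = 308°   (split-comp 33° ↑)
308 + 218 = 526 → 526 − 360 = 166°   (split-comp 38° ↑)

166°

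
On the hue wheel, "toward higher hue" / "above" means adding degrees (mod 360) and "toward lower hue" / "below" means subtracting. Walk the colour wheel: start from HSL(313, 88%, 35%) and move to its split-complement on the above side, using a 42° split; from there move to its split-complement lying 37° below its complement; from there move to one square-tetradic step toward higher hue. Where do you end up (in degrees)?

split-comp 42° ↑ +222°: 313 + 222 = 535 → 535 − 360 = 175°
split-comp 37° ↓ +143°: 175 + 143 = 318°
square ↑ +90°: 318 + 90 = 408 → 408 − 360 = 48°

48°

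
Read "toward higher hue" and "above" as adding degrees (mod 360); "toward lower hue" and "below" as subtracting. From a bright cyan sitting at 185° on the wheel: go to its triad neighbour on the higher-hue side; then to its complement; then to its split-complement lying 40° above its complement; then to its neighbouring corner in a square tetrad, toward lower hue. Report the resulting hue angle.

255°

triadic ↑ +120°: 185 + 120 = 305°
complement +180°: 305 + 180 = 485 → 485 − 360 = 125°
split-comp 40° ↑ +220°: 125 + 220 = 345°
square ↓ −90°: 345 − 90 = 255°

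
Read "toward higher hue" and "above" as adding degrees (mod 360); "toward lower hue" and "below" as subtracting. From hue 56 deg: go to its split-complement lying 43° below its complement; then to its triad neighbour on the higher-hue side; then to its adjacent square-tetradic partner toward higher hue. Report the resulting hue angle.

43°

+137° (split-comp 43° ↓): 56 + 137 = 193°
+120° (triadic ↑): 193 + 120 = 313°
+90° (square ↑): 313 + 90 = 403 → 403 − 360 = 43°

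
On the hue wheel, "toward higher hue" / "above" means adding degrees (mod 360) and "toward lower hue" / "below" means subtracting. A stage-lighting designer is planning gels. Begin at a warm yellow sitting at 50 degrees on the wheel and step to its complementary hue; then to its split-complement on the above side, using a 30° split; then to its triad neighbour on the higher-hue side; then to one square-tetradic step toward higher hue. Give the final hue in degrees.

290°

+180° (complement): 50 + 180 = 230°
+210° (split-comp 30° ↑): 230 + 210 = 440 → 440 − 360 = 80°
+120° (triadic ↑): 80 + 120 = 200°
+90° (square ↑): 200 + 90 = 290°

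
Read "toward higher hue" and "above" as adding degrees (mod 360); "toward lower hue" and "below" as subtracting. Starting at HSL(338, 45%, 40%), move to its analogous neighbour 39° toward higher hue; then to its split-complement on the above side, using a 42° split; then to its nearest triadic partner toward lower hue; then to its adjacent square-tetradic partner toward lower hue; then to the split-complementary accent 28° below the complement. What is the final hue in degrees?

338 + 39 = 377 → 377 − 360 = 17°   (analog 39° ↑)
17 + 222 = 239°   (split-comp 42° ↑)
239 − 120 = 119°   (triadic ↓)
119 − 90 = 29°   (square ↓)
29 + 152 = 181°   (split-comp 28° ↓)

181°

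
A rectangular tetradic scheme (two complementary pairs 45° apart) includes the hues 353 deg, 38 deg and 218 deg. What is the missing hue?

173°

A rectangular tetradic uses two complementary pairs 45° apart: offsets 0°, 45°, 180°, 225°.
Among {38°, 218°, 353°}, 218° and 38° are a 180° pair.
The remaining hue 353° needs its own complement: 353 + 180 = 533 → 533 − 360 = 173°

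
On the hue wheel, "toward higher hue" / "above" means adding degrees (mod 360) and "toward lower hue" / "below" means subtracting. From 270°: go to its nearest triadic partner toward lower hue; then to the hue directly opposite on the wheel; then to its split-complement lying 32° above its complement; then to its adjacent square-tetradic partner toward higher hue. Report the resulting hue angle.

272°

270 − 120 = 150°   (triadic ↓)
150 + 180 = 330°   (complement)
330 + 212 = 542 → 542 − 360 = 182°   (split-comp 32° ↑)
182 + 90 = 272°   (square ↑)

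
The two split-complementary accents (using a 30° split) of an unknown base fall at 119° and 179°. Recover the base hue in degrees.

The accents sit 30° either side of the complement, so the complement is their short-arc midpoint on the wheel.
Short-arc midpoint of 119° and 179°: 149°.
Base is 180° from the complement: 149 − 180 = -31 → -31 + 360 = 329°

329°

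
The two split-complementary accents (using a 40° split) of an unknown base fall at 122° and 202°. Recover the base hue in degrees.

342°

The accents sit 40° either side of the complement, so the complement is their short-arc midpoint on the wheel.
Short-arc midpoint of 122° and 202°: 162°.
Base is 180° from the complement: 162 − 180 = -18 → -18 + 360 = 342°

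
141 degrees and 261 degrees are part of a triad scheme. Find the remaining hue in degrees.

21°

A triad places three hues 120° apart.
The full set through 141° is {21°, 141°, 261°}.
Given {141°, 261°}, the missing hue is 21°.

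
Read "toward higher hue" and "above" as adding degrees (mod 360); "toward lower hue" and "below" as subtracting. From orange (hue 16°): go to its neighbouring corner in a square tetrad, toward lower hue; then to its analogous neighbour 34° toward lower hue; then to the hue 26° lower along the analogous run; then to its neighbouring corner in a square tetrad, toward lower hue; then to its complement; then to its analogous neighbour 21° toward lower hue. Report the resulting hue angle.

295°

−90° (square ↓): 16 − 90 = -74 → -74 + 360 = 286°
−34° (analog 34° ↓): 286 − 34 = 252°
−26° (analog 26° ↓): 252 − 26 = 226°
−90° (square ↓): 226 − 90 = 136°
+180° (complement): 136 + 180 = 316°
−21° (analog 21° ↓): 316 − 21 = 295°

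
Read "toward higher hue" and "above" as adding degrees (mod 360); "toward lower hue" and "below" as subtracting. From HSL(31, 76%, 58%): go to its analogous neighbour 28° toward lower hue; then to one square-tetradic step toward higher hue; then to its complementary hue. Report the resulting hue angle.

31 − 28 = 3°   (analog 28° ↓)
3 + 90 = 93°   (square ↑)
93 + 180 = 273°   (complement)

273°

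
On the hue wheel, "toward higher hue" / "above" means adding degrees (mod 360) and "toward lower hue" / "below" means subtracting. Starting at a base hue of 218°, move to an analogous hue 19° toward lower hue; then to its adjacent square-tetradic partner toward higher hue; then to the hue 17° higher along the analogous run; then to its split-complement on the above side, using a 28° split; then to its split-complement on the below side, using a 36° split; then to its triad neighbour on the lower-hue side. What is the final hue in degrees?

analog 19° ↓ −19°: 218 − 19 = 199°
square ↑ +90°: 199 + 90 = 289°
analog 17° ↑ +17°: 289 + 17 = 306°
split-comp 28° ↑ +208°: 306 + 208 = 514 → 514 − 360 = 154°
split-comp 36° ↓ +144°: 154 + 144 = 298°
triadic ↓ −120°: 298 − 120 = 178°

178°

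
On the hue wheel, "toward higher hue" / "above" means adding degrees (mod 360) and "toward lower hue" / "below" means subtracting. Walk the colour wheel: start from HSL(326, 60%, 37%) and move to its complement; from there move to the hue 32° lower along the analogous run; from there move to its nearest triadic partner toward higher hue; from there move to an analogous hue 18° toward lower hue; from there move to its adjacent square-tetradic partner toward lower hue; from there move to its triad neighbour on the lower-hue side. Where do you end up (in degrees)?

326 + 180 = 506 → 506 − 360 = 146°   (complement)
146 − 32 = 114°   (analog 32° ↓)
114 + 120 = 234°   (triadic ↑)
234 − 18 = 216°   (analog 18° ↓)
216 − 90 = 126°   (square ↓)
126 − 120 = 6°   (triadic ↓)

6°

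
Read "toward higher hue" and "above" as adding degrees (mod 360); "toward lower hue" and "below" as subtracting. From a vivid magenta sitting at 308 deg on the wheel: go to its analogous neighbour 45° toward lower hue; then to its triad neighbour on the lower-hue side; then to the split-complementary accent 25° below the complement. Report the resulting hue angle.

−45° (analog 45° ↓): 308 − 45 = 263°
−120° (triadic ↓): 263 − 120 = 143°
+155° (split-comp 25° ↓): 143 + 155 = 298°

298°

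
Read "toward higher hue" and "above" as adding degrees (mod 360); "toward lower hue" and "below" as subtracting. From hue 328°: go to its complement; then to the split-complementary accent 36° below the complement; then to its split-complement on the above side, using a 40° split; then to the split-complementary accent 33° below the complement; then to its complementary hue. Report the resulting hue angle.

119°

+180° (complement): 328 + 180 = 508 → 508 − 360 = 148°
+144° (split-comp 36° ↓): 148 + 144 = 292°
+220° (split-comp 40° ↑): 292 + 220 = 512 → 512 − 360 = 152°
+147° (split-comp 33° ↓): 152 + 147 = 299°
+180° (complement): 299 + 180 = 479 → 479 − 360 = 119°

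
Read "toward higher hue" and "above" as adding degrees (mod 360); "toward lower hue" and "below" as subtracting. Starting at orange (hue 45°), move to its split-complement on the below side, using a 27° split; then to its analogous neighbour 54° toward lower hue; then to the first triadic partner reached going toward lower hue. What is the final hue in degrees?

split-comp 27° ↓ +153°: 45 + 153 = 198°
analog 54° ↓ −54°: 198 − 54 = 144°
triadic ↓ −120°: 144 − 120 = 24°

24°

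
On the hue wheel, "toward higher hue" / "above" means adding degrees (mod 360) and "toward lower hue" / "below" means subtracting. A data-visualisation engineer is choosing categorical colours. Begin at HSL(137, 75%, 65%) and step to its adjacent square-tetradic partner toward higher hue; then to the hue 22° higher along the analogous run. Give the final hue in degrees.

+90° (square ↑): 137 + 90 = 227°
+22° (analog 22° ↑): 227 + 22 = 249°

249°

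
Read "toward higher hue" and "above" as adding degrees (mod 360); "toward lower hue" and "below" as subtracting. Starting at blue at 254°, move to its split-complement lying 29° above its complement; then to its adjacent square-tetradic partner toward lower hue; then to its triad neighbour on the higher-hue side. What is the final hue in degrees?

133°

254 + 209 = 463 → 463 − 360 = 103°   (split-comp 29° ↑)
103 − 90 = 13°   (square ↓)
13 + 120 = 133°   (triadic ↑)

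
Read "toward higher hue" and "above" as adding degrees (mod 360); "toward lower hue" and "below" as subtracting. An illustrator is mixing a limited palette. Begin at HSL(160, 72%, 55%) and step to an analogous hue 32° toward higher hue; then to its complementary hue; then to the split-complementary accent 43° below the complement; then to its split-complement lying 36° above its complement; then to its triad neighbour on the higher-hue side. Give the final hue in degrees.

160 + 32 = 192°   (analog 32° ↑)
192 + 180 = 372 → 372 − 360 = 12°   (complement)
12 + 137 = 149°   (split-comp 43° ↓)
149 + 216 = 365 → 365 − 360 = 5°   (split-comp 36° ↑)
5 + 120 = 125°   (triadic ↑)

125°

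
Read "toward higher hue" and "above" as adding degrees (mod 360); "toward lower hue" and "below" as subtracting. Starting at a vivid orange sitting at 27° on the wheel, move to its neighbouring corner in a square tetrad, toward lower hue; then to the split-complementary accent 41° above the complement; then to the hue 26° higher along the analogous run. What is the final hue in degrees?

27 − 90 = -63 → -63 + 360 = 297°   (square ↓)
297 + 221 = 518 → 518 − 360 = 158°   (split-comp 41° ↑)
158 + 26 = 184°   (analog 26° ↑)

184°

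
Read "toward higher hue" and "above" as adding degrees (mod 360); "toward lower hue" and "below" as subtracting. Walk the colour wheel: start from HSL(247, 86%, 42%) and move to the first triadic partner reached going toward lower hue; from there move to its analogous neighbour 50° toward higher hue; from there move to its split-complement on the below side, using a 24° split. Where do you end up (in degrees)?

333°

−120° (triadic ↓): 247 − 120 = 127°
+50° (analog 50° ↑): 127 + 50 = 177°
+156° (split-comp 24° ↓): 177 + 156 = 333°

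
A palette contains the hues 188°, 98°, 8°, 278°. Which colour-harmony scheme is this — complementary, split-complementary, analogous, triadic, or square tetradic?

Sort the hues: 8°, 98°, 188°, 278°.
Successive gaps around the wheel: 90°, 90°, 90°, 90°.
Four hues every 90° form a square tetradic scheme.

square tetradic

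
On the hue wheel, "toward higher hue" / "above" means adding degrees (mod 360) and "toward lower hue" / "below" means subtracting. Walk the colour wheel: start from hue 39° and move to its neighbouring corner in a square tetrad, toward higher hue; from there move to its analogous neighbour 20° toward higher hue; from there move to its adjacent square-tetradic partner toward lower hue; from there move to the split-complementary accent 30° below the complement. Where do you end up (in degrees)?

+90° (square ↑): 39 + 90 = 129°
+20° (analog 20° ↑): 129 + 20 = 149°
−90° (square ↓): 149 − 90 = 59°
+150° (split-comp 30° ↓): 59 + 150 = 209°

209°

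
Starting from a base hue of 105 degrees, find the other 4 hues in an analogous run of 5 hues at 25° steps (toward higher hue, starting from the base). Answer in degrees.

130°, 155°, 180°, and 205°

Analogous hues sit every 25° along the wheel.
105 + 25 = 130°
105 + 50 = 155°
105 + 75 = 180°
105 + 100 = 205°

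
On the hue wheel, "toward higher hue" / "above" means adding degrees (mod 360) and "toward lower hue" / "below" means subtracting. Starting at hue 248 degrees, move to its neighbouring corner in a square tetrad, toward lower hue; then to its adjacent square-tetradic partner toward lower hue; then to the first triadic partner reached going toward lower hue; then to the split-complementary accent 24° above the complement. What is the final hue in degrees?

square ↓ −90°: 248 − 90 = 158°
square ↓ −90°: 158 − 90 = 68°
triadic ↓ −120°: 68 − 120 = -52 → -52 + 360 = 308°
split-comp 24° ↑ +204°: 308 + 204 = 512 → 512 − 360 = 152°

152°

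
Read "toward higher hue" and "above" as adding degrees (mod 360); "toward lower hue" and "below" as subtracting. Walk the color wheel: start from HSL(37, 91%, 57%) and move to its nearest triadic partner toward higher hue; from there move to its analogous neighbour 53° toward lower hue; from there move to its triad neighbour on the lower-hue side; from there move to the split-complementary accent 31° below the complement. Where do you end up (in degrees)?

triadic ↑ +120°: 37 + 120 = 157°
analog 53° ↓ −53°: 157 − 53 = 104°
triadic ↓ −120°: 104 − 120 = -16 → -16 + 360 = 344°
split-comp 31° ↓ +149°: 344 + 149 = 493 → 493 − 360 = 133°

133°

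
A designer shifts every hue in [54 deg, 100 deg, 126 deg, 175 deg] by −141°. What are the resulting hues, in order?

54 − 141 = -87 → -87 + 360 = 273°
100 − 141 = -41 → -41 + 360 = 319°
126 − 141 = -15 → -15 + 360 = 345°
175 − 141 = 34°

273°, 319°, 345°, 34°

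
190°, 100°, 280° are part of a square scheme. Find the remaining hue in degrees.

A square tetradic scheme places four hues every 90°.
The full set through 100° is {10°, 100°, 190°, 280°}.
Given {100°, 190°, 280°}, the missing hue is 10°.

10°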